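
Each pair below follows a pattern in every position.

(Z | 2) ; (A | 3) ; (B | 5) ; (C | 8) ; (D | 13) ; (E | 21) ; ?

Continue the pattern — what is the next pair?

(F | 34)

Letter goes Z, A, B, C, D, E → F (letters move forward 1 place in the alphabet, wrapping Z→A).
For the second slot, each term is the sum of the two before it: 2, 3, 5, 8, 13, 21 → 34.
So the next pair is (F | 34).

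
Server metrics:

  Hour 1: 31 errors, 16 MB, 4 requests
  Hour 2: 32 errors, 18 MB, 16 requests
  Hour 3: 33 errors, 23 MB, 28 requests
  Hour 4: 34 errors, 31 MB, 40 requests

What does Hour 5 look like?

35 errors, 42 MB, 52 requests

Errors goes 31, 32, 33, 34 → 35 (+1 each step).
MB — differences are 2, 5, 8, … (increasing by 3 each time): 16, 18, 23, 31 → 42.
Requests: 4, 16, 28, 40 → 52 (+12 each step).
Combining the parts gives 35 errors, 42 MB, 52 requests.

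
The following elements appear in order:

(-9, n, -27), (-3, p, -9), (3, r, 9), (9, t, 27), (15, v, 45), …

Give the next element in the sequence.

For the first coordinate, +6 each step: -9, -3, 3, 9, 15 → 21.
Letter: letters move forward 2 places in the alphabet, so n, p, r, t, v → x.
Third coordinate: always 3 × the first coordinate, so -27, -9, 9, 27, 45 → 63.
Combining the parts gives (21, x, 63).

(21, x, 63)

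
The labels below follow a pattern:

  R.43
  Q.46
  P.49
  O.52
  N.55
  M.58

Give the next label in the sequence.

L.61

Letter: letters move back 1 place in the alphabet; R, Q, P, O, N, M → L.
Second component: 43, 46, 49, 52, 55, 58 → 61 (+3 each step).
So the next label is L.61.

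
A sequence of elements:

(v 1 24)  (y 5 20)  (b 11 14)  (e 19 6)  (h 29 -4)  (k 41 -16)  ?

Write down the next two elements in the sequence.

(n 55 -30), (q 71 -46)

Letter goes v, y, b, e, h, k → n → q (letters move forward 3 places in the alphabet, wrapping Z→A).
Second part: differences are 4, 6, 8, … (increasing by 2 each time), so 1, 5, 11, 19, 29, 41 → 55 → 71.
For the third part, together with the second part always sums to 25: 24, 20, 14, 6, -4, -16 → -30 → -46.
Putting the parts together: (n 55 -30) and then (q 71 -46).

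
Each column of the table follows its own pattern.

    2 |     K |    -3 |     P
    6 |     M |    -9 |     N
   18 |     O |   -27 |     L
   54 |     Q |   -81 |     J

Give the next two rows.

First component — ×3 each step: 2, 6, 18, 54 → 162 → 486.
First letter — letters move forward 2 places in the alphabet: K, M, O, Q → S → U.
Third component goes -3, -9, -27, -81 → -243 → -729 (×3 each step).
Second letter — letters move back 2 places in the alphabet: P, N, L, J → H → F.
So the next two rows are 162  S  -243  H and 486  U  -729  F.

162  S  -243  H; 486  U  -729  F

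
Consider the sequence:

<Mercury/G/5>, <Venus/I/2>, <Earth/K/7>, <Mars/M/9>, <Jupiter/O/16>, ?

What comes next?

<Saturn/Q/25>

For the planet, runs through the planets Mercury→Neptune: Mercury, Venus, Earth, Mars, Jupiter → Saturn.
Letter goes G, I, K, M, O → Q (letters move forward 2 places in the alphabet).
Third component: each term is the sum of the two before it; 5, 2, 7, 9, 16 → 25.
So the next term is <Saturn/Q/25>.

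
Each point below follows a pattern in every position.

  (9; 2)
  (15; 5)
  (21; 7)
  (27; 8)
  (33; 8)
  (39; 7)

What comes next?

First component: +6 each step, so 9, 15, 21, 27, 33, 39 → 45.
Second component: differences are 3, 2, 1, … (decreasing by 1 each time), so 2, 5, 7, 8, 8, 7 → 5.
So the next point is (45; 5).

(45; 5)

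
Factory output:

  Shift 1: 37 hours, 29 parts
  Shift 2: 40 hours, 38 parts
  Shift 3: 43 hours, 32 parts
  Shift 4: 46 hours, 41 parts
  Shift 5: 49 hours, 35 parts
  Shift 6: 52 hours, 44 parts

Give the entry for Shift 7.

55 hours, 38 parts

Hours: +3 each step; 37, 40, 43, 46, 49, 52 → 55.
Parts goes 29, 38, 32, 41, 35, 44 → 38 (alternating steps +9, −6, +9, −6, …).
So the next row is 55 hours, 38 parts.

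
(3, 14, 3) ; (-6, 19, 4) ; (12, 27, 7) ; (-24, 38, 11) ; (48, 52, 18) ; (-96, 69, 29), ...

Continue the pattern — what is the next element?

First value: ×(-2) each step; 3, -6, 12, -24, 48, -96 → 192.
Second value — differences are 5, 8, 11, … (increasing by 3 each time): 14, 19, 27, 38, 52, 69 → 89.
Third value: 3, 4, 7, 11, 18, 29 → 47 (each term is the sum of the two before it).
Putting it together: (192, 89, 47).

(192, 89, 47)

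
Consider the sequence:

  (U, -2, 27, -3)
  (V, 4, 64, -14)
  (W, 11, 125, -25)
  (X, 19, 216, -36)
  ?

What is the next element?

(Y, 28, 343, -47)

Letter — letters move forward 1 place in the alphabet: U, V, W, X → Y.
Second coordinate goes -2, 4, 11, 19 → 28 (differences are 6, 7, 8, … (increasing by 1 each time)).
Third coordinate: perfect cubes: 3³, 4³, 5³, …; 27, 64, 125, 216 → 343.
For the fourth coordinate, −11 each step: -3, -14, -25, -36 → -47.
So the next element is (Y, 28, 343, -47).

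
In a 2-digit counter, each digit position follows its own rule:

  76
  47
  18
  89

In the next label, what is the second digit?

0

Second digit — +1 each step, mod 10: 6, 7, 8, 9 → 0.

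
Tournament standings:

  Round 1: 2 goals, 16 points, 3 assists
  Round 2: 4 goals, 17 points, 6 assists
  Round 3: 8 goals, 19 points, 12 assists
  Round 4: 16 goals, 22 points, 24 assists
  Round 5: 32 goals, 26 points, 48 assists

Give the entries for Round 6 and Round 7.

64 goals, 31 points, 96 assists; 128 goals, 37 points, 192 assists

Goals — ×2 each step: 2, 4, 8, 16, 32 → 64 → 128.
Points — differences are 1, 2, 3, … (increasing by 1 each time): 16, 17, 19, 22, 26 → 31 → 37.
Assists: 3, 6, 12, 24, 48 → 96 → 192 (×2 each step).
Putting the parts together: 64 goals, 31 points, 96 assists and then 128 goals, 37 points, 192 assists.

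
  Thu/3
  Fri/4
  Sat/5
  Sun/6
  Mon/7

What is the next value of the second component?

Day — runs through the weekdays Mon→Sun: Thu, Fri, Sat, Sun, Mon → Tue.
Second component: +1 each step, so 3, 4, 5, 6, 7 → 8.

8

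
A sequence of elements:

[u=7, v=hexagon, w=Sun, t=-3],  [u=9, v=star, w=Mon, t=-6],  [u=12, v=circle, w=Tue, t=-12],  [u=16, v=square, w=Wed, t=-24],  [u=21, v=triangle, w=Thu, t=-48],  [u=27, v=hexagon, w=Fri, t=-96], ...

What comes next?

U goes 7, 9, 12, 16, 21, 27 → 34 (differences are 2, 3, 4, … (increasing by 1 each time)).
V: hexagon, star, circle, square, triangle, hexagon → star (repeats hexagon → star → circle → square → triangle).
W — runs through the weekdays Mon→Sun: Sun, Mon, Tue, Wed, Thu, Fri → Sat.
For the t, ×2 each step: -3, -6, -12, -24, -48, -96 → -192.
So the next element is [u=34, v=star, w=Sat, t=-192].

[u=34, v=star, w=Sat, t=-192]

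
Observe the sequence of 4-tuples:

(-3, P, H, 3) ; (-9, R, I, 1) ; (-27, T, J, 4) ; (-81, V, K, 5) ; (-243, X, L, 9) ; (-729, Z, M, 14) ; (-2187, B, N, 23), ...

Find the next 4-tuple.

(-6561, D, O, 37)

For the first entry, ×3 each step: -3, -9, -27, -81, -243, -729, -2187 → -6561.
First letter — letters move forward 2 places in the alphabet, wrapping Z→A: P, R, T, V, X, Z, B → D.
Second letter — letters move forward 1 place in the alphabet: H, I, J, K, L, M, N → O.
For the fourth entry, each term is the sum of the two before it: 3, 1, 4, 5, 9, 14, 23 → 37.
Combining the parts gives (-6561, D, O, 37).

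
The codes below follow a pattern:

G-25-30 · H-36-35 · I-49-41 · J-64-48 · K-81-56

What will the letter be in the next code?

L

Letter goes G, H, I, J, K → L (letters move forward 1 place in the alphabet).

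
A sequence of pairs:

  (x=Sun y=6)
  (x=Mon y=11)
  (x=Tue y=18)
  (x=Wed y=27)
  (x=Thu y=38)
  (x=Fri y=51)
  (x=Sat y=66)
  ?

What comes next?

(x=Sun y=83)

For the x, runs through the weekdays Mon→Sun: Sun, Mon, Tue, Wed, Thu, Fri, Sat → Sun.
Y: differences are 5, 7, 9, … (increasing by 2 each time), so 6, 11, 18, 27, 38, 51, 66 → 83.
Putting it together: (x=Sun y=83).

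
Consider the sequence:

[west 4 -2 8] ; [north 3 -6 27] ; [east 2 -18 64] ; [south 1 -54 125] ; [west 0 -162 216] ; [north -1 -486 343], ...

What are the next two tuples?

[east -2 -1458 512], [south -3 -4374 729]

Direction — repeats west → north → east → south: west, north, east, south, west, north → east → south.
For the second part, −1 each step: 4, 3, 2, 1, 0, -1 → -2 → -3.
Third part — ×3 each step: -2, -6, -18, -54, -162, -486 → -1458 → -4374.
For the fourth part, perfect cubes: 2³, 3³, 4³, …: 8, 27, 64, 125, 216, 343 → 512 → 729.
So the next two tuples are [east -2 -1458 512] and [south -3 -4374 729].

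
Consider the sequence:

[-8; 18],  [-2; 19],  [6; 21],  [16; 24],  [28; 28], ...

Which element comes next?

[42; 33]

For the first component, differences are 6, 8, 10, … (increasing by 2 each time): -8, -2, 6, 16, 28 → 42.
Second component: 18, 19, 21, 24, 28 → 33 (differences are 1, 2, 3, … (increasing by 1 each time)).
So the next element is [42; 33].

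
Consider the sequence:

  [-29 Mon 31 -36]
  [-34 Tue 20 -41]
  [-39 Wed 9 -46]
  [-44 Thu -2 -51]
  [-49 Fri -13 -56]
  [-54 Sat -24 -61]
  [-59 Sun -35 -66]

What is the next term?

[-64 Mon -46 -71]

First slot goes -29, -34, -39, -44, -49, -54, -59 → -64 (−5 each step).
Day: runs through the weekdays Mon→Sun; Mon, Tue, Wed, Thu, Fri, Sat, Sun → Mon.
For the third slot, −11 each step: 31, 20, 9, -2, -13, -24, -35 → -46.
Fourth slot: always 7 less than the first slot; -36, -41, -46, -51, -56, -61, -66 → -71.
So the next term is [-64 Mon -46 -71].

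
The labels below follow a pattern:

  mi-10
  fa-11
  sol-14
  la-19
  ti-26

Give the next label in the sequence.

do-35

Note: runs through the solfège scale do→ti; mi, fa, sol, la, ti → do.
Second component: 10, 11, 14, 19, 26 → 35 (differences are 1, 3, 5, … (increasing by 2 each time)).
Combining the parts gives do-35.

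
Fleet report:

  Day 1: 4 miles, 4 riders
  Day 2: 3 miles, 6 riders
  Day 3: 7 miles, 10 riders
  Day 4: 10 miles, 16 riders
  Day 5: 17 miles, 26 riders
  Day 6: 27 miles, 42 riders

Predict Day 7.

44 miles, 68 riders

Miles goes 4, 3, 7, 10, 17, 27 → 44 (each term is the sum of the two before it).
For the riders, each term is the sum of the two before it: 4, 6, 10, 16, 26, 42 → 68.
So the next row is 44 miles, 68 riders.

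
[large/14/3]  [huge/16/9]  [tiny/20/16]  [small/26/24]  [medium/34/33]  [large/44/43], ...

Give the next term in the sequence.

Size: repeats large → huge → tiny → small → medium; large, huge, tiny, small, medium, large → huge.
Second part goes 14, 16, 20, 26, 34, 44 → 56 (differences are 2, 4, 6, … (increasing by 2 each time)).
Third part goes 3, 9, 16, 24, 33, 43 → 54 (differences are 6, 7, 8, … (increasing by 1 each time)).
Putting it together: [huge/56/54].

[huge/56/54]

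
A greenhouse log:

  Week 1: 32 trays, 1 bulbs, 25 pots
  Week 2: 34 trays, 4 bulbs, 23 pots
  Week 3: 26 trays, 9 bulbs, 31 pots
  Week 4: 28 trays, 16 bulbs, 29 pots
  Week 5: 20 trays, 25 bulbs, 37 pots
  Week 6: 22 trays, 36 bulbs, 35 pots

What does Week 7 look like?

14 trays, 49 bulbs, 43 pots

Trays: alternating steps +2, −8, +2, −8, …, so 32, 34, 26, 28, 20, 22 → 14.
Bulbs — perfect squares: 1², 2², 3², …: 1, 4, 9, 16, 25, 36 → 49.
Pots goes 25, 23, 31, 29, 37, 35 → 43 (together with the trays always sums to 57).
So the next row is 14 trays, 49 bulbs, 43 pots.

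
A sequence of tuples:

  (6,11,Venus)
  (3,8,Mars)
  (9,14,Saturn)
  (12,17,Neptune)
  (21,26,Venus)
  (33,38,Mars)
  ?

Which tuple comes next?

(54,59,Saturn)

First part: each term is the sum of the two before it; 6, 3, 9, 12, 21, 33 → 54.
Second part: always 5 more than the first part, so 11, 8, 14, 17, 26, 38 → 59.
Planet: repeats Venus → Mars → Saturn → Neptune; Venus, Mars, Saturn, Neptune, Venus, Mars → Saturn.
Combining the parts gives (54,59,Saturn).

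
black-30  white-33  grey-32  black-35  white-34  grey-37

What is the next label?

For the shade, repeats black → white → grey: black, white, grey, black, white, grey → black.
Second component: alternating steps +3, −1, +3, −1, …, so 30, 33, 32, 35, 34, 37 → 36.
Combining the parts gives black-36.

black-36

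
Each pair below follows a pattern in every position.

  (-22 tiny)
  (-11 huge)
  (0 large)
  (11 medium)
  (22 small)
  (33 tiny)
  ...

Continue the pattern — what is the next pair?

First entry: +11 each step; -22, -11, 0, 11, 22, 33 → 44.
Size — repeats tiny → huge → large → medium → small: tiny, huge, large, medium, small, tiny → huge.
Combining the parts gives (44 huge).

(44 huge)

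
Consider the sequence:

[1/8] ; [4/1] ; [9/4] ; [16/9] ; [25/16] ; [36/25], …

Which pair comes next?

First slot — perfect squares: 1², 2², 3², …: 1, 4, 9, 16, 25, 36 → 49.
Second slot: always the previous value of the first slot, so 8, 1, 4, 9, 16, 25 → 36.
Combining the parts gives [49/36].

[49/36]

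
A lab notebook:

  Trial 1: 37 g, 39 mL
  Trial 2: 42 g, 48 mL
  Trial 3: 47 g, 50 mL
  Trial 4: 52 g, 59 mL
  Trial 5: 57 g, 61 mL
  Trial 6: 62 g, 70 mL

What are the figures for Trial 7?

67 g, 72 mL

For the g, +5 each step: 37, 42, 47, 52, 57, 62 → 67.
ML goes 39, 48, 50, 59, 61, 70 → 72 (alternating steps +9, +2, +9, +2, …).
Combining the parts gives 67 g, 72 mL.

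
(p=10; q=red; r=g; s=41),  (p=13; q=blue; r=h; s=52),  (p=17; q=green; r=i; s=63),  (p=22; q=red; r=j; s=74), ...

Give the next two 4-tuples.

P: 10, 13, 17, 22 → 28 → 35 (differences are 3, 4, 5, … (increasing by 1 each time)).
Q goes red, blue, green, red → blue → green (repeats red → blue → green).
R: letters move forward 1 place in the alphabet, so g, h, i, j → k → l.
S: +11 each step, so 41, 52, 63, 74 → 85 → 96.
So the next two 4-tuples are (p=28; q=blue; r=k; s=85) and (p=35; q=green; r=l; s=96).

(p=28; q=blue; r=k; s=85), (p=35; q=green; r=l; s=96)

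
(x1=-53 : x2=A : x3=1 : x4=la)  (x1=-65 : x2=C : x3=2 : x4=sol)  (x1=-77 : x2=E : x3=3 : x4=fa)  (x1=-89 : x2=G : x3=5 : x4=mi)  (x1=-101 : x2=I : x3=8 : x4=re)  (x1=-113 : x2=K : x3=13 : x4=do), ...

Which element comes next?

For the x1, −12 each step: -53, -65, -77, -89, -101, -113 → -125.
X2 goes A, C, E, G, I, K → M (letters move forward 2 places in the alphabet).
X3 — each term is the sum of the two before it: 1, 2, 3, 5, 8, 13 → 21.
X4 goes la, sol, fa, mi, re, do → ti (runs backward through the solfège scale do→ti).
So the next element is (x1=-125 : x2=M : x3=21 : x4=ti).

(x1=-125 : x2=M : x3=21 : x4=ti)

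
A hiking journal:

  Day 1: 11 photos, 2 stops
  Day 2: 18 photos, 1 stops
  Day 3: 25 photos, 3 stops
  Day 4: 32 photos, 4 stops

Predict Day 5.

39 photos, 7 stops

For the photos, +7 each step: 11, 18, 25, 32 → 39.
For the stops, each term is the sum of the two before it: 2, 1, 3, 4 → 7.
Combining the parts gives 39 photos, 7 stops.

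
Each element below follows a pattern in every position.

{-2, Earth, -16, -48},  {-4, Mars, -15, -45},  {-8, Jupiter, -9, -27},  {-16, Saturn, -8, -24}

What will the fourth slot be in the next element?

For the third slot, alternating steps +1, +6, +1, +6, …: -16, -15, -9, -8 → -2.
For the fourth slot, always 3 × the third slot: -48, -45, -27, -24 → -6.

-6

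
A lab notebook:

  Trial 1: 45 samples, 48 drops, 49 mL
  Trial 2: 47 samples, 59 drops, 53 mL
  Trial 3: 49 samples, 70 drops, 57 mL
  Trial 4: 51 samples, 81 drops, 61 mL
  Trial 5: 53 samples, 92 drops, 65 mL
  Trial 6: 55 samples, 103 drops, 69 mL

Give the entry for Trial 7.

57 samples, 114 drops, 73 mL

Samples goes 45, 47, 49, 51, 53, 55 → 57 (+2 each step).
Drops goes 48, 59, 70, 81, 92, 103 → 114 (+11 each step).
For the mL, +4 each step: 49, 53, 57, 61, 65, 69 → 73.
Putting it together: 57 samples, 114 drops, 73 mL.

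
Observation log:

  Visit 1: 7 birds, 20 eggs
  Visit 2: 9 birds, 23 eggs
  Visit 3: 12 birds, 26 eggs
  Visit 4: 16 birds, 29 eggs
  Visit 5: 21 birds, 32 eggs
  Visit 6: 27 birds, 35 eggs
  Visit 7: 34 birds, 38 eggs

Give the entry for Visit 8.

Birds: differences are 2, 3, 4, … (increasing by 1 each time), so 7, 9, 12, 16, 21, 27, 34 → 42.
For the eggs, +3 each step: 20, 23, 26, 29, 32, 35, 38 → 41.
Combining the parts gives 42 birds, 41 eggs.

42 birds, 41 eggs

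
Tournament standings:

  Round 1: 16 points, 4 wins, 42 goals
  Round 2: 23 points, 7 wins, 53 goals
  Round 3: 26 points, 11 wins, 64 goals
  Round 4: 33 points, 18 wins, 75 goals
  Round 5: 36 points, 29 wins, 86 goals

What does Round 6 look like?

For the points, alternating steps +7, +3, +7, +3, …: 16, 23, 26, 33, 36 → 43.
Wins: each term is the sum of the two before it; 4, 7, 11, 18, 29 → 47.
Goals: +11 each step, so 42, 53, 64, 75, 86 → 97.
Combining the parts gives 43 points, 47 wins, 97 goals.

43 points, 47 wins, 97 goals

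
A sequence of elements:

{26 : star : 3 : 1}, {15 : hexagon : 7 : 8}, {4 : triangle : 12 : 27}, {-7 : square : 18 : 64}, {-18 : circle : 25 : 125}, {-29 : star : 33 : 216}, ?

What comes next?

{-40 : hexagon : 42 : 343}

First entry — −11 each step: 26, 15, 4, -7, -18, -29 → -40.
For the shape, repeats star → hexagon → triangle → square → circle: star, hexagon, triangle, square, circle, star → hexagon.
Third entry: 3, 7, 12, 18, 25, 33 → 42 (differences are 4, 5, 6, … (increasing by 1 each time)).
Fourth entry: 1, 8, 27, 64, 125, 216 → 343 (perfect cubes: 1³, 2³, 3³, …).
Combining the parts gives {-40 : hexagon : 42 : 343}.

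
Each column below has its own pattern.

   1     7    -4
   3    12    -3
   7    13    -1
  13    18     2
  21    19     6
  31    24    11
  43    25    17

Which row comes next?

First component: differences are 2, 4, 6, … (increasing by 2 each time), so 1, 3, 7, 13, 21, 31, 43 → 57.
Second component goes 7, 12, 13, 18, 19, 24, 25 → 30 (alternating steps +5, +1, +5, +1, …).
Third component: differences are 1, 2, 3, … (increasing by 1 each time), so -4, -3, -1, 2, 6, 11, 17 → 24.
Putting it together: 57  30  24.

57  30  24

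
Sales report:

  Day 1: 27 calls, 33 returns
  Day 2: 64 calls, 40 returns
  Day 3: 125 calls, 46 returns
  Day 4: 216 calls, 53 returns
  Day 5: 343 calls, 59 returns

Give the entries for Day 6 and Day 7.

512 calls, 66 returns; 729 calls, 72 returns

Calls: perfect cubes: 3³, 4³, 5³, …; 27, 64, 125, 216, 343 → 512 → 729.
Returns — alternating steps +7, +6, +7, +6, …: 33, 40, 46, 53, 59 → 66 → 72.
Putting the parts together: 512 calls, 66 returns and then 729 calls, 72 returns.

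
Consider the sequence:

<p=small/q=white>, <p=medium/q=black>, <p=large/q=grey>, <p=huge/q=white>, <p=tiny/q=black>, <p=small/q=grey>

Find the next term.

<p=medium/q=white>

P: repeats small → medium → large → huge → tiny, so small, medium, large, huge, tiny, small → medium.
Q: white, black, grey, white, black, grey → white (repeats white → black → grey).
Combining the parts gives <p=medium/q=white>.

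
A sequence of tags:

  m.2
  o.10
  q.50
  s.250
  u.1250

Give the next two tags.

w.6250, y.31250

Letter: letters move forward 2 places in the alphabet, so m, o, q, s, u → w → y.
Second component: 2, 10, 50, 250, 1250 → 6250 → 31250 (×5 each step).
So the next two tags are w.6250 and y.31250.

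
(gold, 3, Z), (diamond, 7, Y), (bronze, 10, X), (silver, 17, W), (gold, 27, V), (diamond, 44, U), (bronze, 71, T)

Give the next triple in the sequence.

Rank: repeats gold → diamond → bronze → silver; gold, diamond, bronze, silver, gold, diamond, bronze → silver.
For the second part, each term is the sum of the two before it: 3, 7, 10, 17, 27, 44, 71 → 115.
Letter: letters move back 1 place in the alphabet; Z, Y, X, W, V, U, T → S.
Combining the parts gives (silver, 115, S).

(silver, 115, S)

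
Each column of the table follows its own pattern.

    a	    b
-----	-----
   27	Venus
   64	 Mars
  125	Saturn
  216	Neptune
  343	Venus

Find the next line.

512  Mars

Column a: 27, 64, 125, 216, 343 → 512 (perfect cubes: 3³, 4³, 5³, …).
Column b: repeats Venus → Mars → Saturn → Neptune, so Venus, Mars, Saturn, Neptune, Venus → Mars.
Putting it together: 512  Mars.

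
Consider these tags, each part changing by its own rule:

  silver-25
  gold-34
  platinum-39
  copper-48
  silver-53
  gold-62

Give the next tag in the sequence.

Metal — repeats silver → gold → platinum → copper: silver, gold, platinum, copper, silver, gold → platinum.
Second component: alternating steps +9, +5, +9, +5, …; 25, 34, 39, 48, 53, 62 → 67.
Combining the parts gives platinum-67.

platinum-67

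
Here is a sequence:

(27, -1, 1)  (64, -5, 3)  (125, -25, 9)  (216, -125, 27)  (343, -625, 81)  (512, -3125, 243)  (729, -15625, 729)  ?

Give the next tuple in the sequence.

(1000, -78125, 2187)

For the first component, perfect cubes: 3³, 4³, 5³, …: 27, 64, 125, 216, 343, 512, 729 → 1000.
Second component — ×5 each step: -1, -5, -25, -125, -625, -3125, -15625 → -78125.
Third component goes 1, 3, 9, 27, 81, 243, 729 → 2187 (×3 each step).
So the next tuple is (1000, -78125, 2187).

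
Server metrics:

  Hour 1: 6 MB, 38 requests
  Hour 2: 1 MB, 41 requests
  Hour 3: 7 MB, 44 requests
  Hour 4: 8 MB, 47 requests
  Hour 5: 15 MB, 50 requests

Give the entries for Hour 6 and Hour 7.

23 MB, 53 requests; 38 MB, 56 requests

MB: each term is the sum of the two before it, so 6, 1, 7, 8, 15 → 23 → 38.
Requests: 38, 41, 44, 47, 50 → 53 → 56 (+3 each step).
So the next two rows are 23 MB, 53 requests and 38 MB, 56 requests.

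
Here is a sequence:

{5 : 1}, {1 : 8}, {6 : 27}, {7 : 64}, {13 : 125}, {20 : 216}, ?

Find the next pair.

{33 : 343}

First coordinate: 5, 1, 6, 7, 13, 20 → 33 (each term is the sum of the two before it).
Second coordinate — perfect cubes: 1³, 2³, 3³, …: 1, 8, 27, 64, 125, 216 → 343.
Combining the parts gives {33 : 343}.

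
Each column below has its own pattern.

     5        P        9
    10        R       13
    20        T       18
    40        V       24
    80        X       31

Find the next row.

160  Z  39

For the first component, ×2 each step: 5, 10, 20, 40, 80 → 160.
Letter: P, R, T, V, X → Z (letters move forward 2 places in the alphabet).
Third component goes 9, 13, 18, 24, 31 → 39 (differences are 4, 5, 6, … (increasing by 1 each time)).
Putting it together: 160  Z  39.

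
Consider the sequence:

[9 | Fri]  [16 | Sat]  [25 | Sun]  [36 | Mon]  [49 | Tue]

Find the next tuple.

[64 | Wed]

First slot: perfect squares: 3², 4², 5², …, so 9, 16, 25, 36, 49 → 64.
Day goes Fri, Sat, Sun, Mon, Tue → Wed (runs through the weekdays Mon→Sun).
So the next tuple is [64 | Wed].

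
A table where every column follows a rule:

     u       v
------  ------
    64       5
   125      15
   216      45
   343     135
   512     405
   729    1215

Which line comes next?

Column u: 64, 125, 216, 343, 512, 729 → 1000 (perfect cubes: 4³, 5³, 6³, …).
Column v goes 5, 15, 45, 135, 405, 1215 → 3645 (×3 each step).
Combining the parts gives 1000  3645.

1000  3645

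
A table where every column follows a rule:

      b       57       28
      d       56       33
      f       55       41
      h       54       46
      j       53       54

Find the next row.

Letter: letters move forward 2 places in the alphabet; b, d, f, h, j → l.
Second component goes 57, 56, 55, 54, 53 → 52 (−1 each step).
Third component: 28, 33, 41, 46, 54 → 59 (alternating steps +5, +8, +5, +8, …).
Combining the parts gives l  52  59.

l  52  59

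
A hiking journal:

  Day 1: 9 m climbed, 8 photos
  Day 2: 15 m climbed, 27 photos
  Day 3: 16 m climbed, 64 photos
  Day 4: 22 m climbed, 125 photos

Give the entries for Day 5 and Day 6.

M climbed goes 9, 15, 16, 22 → 23 → 29 (alternating steps +6, +1, +6, +1, …).
For the photos, perfect cubes: 2³, 3³, 4³, …: 8, 27, 64, 125 → 216 → 343.
Putting the parts together: 23 m climbed, 216 photos and then 29 m climbed, 343 photos.

23 m climbed, 216 photos; 29 m climbed, 343 photos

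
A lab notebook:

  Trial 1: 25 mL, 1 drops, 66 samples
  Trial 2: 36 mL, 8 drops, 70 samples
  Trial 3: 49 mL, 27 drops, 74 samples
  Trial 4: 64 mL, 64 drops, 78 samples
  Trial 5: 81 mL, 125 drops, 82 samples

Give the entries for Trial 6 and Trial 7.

ML goes 25, 36, 49, 64, 81 → 100 → 121 (perfect squares: 5², 6², 7², …).
For the drops, perfect cubes: 1³, 2³, 3³, …: 1, 8, 27, 64, 125 → 216 → 343.
Samples goes 66, 70, 74, 78, 82 → 86 → 90 (+4 each step).
Putting the parts together: 100 mL, 216 drops, 86 samples and then 121 mL, 343 drops, 90 samples.

100 mL, 216 drops, 86 samples; 121 mL, 343 drops, 90 samples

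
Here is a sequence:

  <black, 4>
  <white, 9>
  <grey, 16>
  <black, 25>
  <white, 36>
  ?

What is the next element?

<grey, 49>

Shade: repeats black → white → grey, so black, white, grey, black, white → grey.
Second slot goes 4, 9, 16, 25, 36 → 49 (perfect squares: 2², 3², 4², …).
So the next element is <grey, 49>.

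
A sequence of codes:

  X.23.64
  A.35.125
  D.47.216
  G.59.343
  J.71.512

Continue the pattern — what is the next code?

Letter: X, A, D, G, J → M (letters move forward 3 places in the alphabet, wrapping Z→A).
Second component: 23, 35, 47, 59, 71 → 83 (+12 each step).
Third component: 64, 125, 216, 343, 512 → 729 (perfect cubes: 4³, 5³, 6³, …).
Putting it together: M.83.729.

M.83.729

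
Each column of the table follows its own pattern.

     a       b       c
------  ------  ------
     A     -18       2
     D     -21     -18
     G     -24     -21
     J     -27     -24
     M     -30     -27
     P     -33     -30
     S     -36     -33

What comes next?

Column a goes A, D, G, J, M, P, S → V (letters move forward 3 places in the alphabet).
Column b: -18, -21, -24, -27, -30, -33, -36 → -39 (−3 each step).
Column c — always the previous value of the column b: 2, -18, -21, -24, -27, -30, -33 → -36.
Putting it together: V  -39  -36.

V  -39  -36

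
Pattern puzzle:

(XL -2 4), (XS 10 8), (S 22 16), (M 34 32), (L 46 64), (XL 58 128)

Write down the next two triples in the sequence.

(XS 70 256), (S 82 512)

Size: XL, XS, S, M, L, XL → XS → S (repeats XL → XS → S → M → L).
Second component: +12 each step; -2, 10, 22, 34, 46, 58 → 70 → 82.
For the third component, ×2 each step: 4, 8, 16, 32, 64, 128 → 256 → 512.
So the next two triples are (XS 70 256) and (S 82 512).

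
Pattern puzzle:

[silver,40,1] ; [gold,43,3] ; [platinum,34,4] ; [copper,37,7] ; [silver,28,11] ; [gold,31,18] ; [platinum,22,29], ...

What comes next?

Metal: repeats silver → gold → platinum → copper, so silver, gold, platinum, copper, silver, gold, platinum → copper.
Second part — alternating steps +3, −9, +3, −9, …: 40, 43, 34, 37, 28, 31, 22 → 25.
Third part goes 1, 3, 4, 7, 11, 18, 29 → 47 (each term is the sum of the two before it).
So the next tuple is [copper,25,47].

[copper,25,47]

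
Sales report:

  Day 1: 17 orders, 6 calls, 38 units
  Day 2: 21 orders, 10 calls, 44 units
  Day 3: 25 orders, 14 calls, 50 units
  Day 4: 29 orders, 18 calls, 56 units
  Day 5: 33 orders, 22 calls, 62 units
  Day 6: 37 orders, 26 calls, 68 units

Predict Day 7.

41 orders, 30 calls, 74 units

Orders goes 17, 21, 25, 29, 33, 37 → 41 (+4 each step).
Calls: +4 each step, so 6, 10, 14, 18, 22, 26 → 30.
Units: 38, 44, 50, 56, 62, 68 → 74 (+6 each step).
Putting it together: 41 orders, 30 calls, 74 units.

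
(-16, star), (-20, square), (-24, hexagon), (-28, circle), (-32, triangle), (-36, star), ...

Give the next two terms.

(-40, square), (-44, hexagon)

First entry: −4 each step; -16, -20, -24, -28, -32, -36 → -40 → -44.
For the shape, repeats star → square → hexagon → circle → triangle: star, square, hexagon, circle, triangle, star → square → hexagon.
So the next two terms are (-40, square) and (-44, hexagon).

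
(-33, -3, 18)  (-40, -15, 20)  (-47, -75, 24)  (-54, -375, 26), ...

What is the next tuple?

(-61, -1875, 30)

First part goes -33, -40, -47, -54 → -61 (−7 each step).
Second part — ×5 each step: -3, -15, -75, -375 → -1875.
For the third part, alternating steps +2, +4, +2, +4, …: 18, 20, 24, 26 → 30.
So the next tuple is (-61, -1875, 30).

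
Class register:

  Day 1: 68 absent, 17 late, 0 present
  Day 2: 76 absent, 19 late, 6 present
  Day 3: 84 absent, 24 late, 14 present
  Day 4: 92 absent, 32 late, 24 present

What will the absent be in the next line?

100

Absent: +8 each step; 68, 76, 84, 92 → 100.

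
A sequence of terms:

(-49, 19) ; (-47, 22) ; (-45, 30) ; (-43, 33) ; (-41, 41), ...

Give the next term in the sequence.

First component: +2 each step; -49, -47, -45, -43, -41 → -39.
Second component: 19, 22, 30, 33, 41 → 44 (alternating steps +3, +8, +3, +8, …).
So the next term is (-39, 44).

(-39, 44)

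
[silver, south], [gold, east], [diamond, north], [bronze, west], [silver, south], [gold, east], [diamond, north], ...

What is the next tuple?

[bronze, west]

Rank: repeats silver → gold → diamond → bronze; silver, gold, diamond, bronze, silver, gold, diamond → bronze.
Direction: south, east, north, west, south, east, north → west (repeats south → east → north → west).
So the next tuple is [bronze, west].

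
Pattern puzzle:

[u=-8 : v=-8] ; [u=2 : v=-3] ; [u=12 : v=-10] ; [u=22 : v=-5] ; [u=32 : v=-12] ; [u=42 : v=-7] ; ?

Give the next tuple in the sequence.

For the u, +10 each step: -8, 2, 12, 22, 32, 42 → 52.
V: alternating steps +5, −7, +5, −7, …; -8, -3, -10, -5, -12, -7 → -14.
Putting it together: [u=52 : v=-14].

[u=52 : v=-14]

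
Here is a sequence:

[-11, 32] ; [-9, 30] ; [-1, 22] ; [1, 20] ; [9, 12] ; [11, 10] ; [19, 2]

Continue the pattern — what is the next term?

First slot: alternating steps +2, +8, +2, +8, …, so -11, -9, -1, 1, 9, 11, 19 → 21.
Second slot: together with the first slot always sums to 21, so 32, 30, 22, 20, 12, 10, 2 → 0.
Putting it together: [21, 0].

[21, 0]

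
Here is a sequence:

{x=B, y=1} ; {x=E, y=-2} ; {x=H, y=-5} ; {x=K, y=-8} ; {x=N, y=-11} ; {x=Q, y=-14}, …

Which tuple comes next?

X goes B, E, H, K, N, Q → T (letters move forward 3 places in the alphabet).
For the y, −3 each step: 1, -2, -5, -8, -11, -14 → -17.
So the next tuple is {x=T, y=-17}.

{x=T, y=-17}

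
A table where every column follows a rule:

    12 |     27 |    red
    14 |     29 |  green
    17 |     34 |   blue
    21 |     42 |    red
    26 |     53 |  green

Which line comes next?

32  67  blue

First component: 12, 14, 17, 21, 26 → 32 (differences are 2, 3, 4, … (increasing by 1 each time)).
Second component — differences are 2, 5, 8, … (increasing by 3 each time): 27, 29, 34, 42, 53 → 67.
Colour: red, green, blue, red, green → blue (repeats red → green → blue).
So the next line is 32  67  blue.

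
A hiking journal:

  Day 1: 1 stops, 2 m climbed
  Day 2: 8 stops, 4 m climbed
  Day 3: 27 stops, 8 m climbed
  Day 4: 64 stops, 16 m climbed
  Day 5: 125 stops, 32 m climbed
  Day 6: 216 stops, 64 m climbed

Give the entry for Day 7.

For the stops, perfect cubes: 1³, 2³, 3³, …: 1, 8, 27, 64, 125, 216 → 343.
M climbed goes 2, 4, 8, 16, 32, 64 → 128 (×2 each step).
Putting it together: 343 stops, 128 m climbed.

343 stops, 128 m climbed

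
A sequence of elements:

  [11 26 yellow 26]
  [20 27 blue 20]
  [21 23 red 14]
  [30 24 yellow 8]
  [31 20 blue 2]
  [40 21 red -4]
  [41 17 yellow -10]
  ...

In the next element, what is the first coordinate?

50

For the first coordinate, alternating steps +9, +1, +9, +1, …: 11, 20, 21, 30, 31, 40, 41 → 50.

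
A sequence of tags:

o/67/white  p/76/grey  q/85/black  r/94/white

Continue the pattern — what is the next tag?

s/103/grey

Letter: letters move forward 1 place in the alphabet, so o, p, q, r → s.
Second component: 67, 76, 85, 94 → 103 (+9 each step).
Shade: repeats white → grey → black, so white, grey, black, white → grey.
So the next tag is s/103/grey.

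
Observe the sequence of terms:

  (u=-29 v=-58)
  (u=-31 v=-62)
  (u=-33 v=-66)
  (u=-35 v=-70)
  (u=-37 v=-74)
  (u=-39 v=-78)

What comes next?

U — −2 each step: -29, -31, -33, -35, -37, -39 → -41.
For the v, always 2 × the u: -58, -62, -66, -70, -74, -78 → -82.
Putting it together: (u=-41 v=-82).

(u=-41 v=-82)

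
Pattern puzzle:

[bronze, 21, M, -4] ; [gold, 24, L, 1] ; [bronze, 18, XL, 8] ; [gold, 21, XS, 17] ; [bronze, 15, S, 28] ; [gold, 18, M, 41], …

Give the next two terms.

[bronze, 12, L, 56], [gold, 15, XL, 73]

Rank goes bronze, gold, bronze, gold, bronze, gold → bronze → gold (alternates bronze ↔ gold).
For the second coordinate, alternating steps +3, −6, +3, −6, …: 21, 24, 18, 21, 15, 18 → 12 → 15.
Size: repeats M → L → XL → XS → S; M, L, XL, XS, S, M → L → XL.
For the fourth coordinate, differences are 5, 7, 9, … (increasing by 2 each time): -4, 1, 8, 17, 28, 41 → 56 → 73.
Putting the parts together: [bronze, 12, L, 56] and then [gold, 15, XL, 73].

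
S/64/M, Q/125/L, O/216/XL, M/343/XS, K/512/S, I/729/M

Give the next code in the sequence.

G/1000/L

Letter: S, Q, O, M, K, I → G (letters move back 2 places in the alphabet).
Second component — perfect cubes: 4³, 5³, 6³, …: 64, 125, 216, 343, 512, 729 → 1000.
Size: repeats M → L → XL → XS → S; M, L, XL, XS, S, M → L.
Combining the parts gives G/1000/L.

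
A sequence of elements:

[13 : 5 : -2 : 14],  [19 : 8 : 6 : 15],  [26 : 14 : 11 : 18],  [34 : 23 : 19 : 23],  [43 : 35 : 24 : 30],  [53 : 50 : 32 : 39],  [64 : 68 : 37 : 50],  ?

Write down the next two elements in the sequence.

First component: 13, 19, 26, 34, 43, 53, 64 → 76 → 89 (differences are 6, 7, 8, … (increasing by 1 each time)).
For the second component, differences are 3, 6, 9, … (increasing by 3 each time): 5, 8, 14, 23, 35, 50, 68 → 89 → 113.
Third component: -2, 6, 11, 19, 24, 32, 37 → 45 → 50 (alternating steps +8, +5, +8, +5, …).
Fourth component: 14, 15, 18, 23, 30, 39, 50 → 63 → 78 (differences are 1, 3, 5, … (increasing by 2 each time)).
So the next two elements are [76 : 89 : 45 : 63] and [89 : 113 : 50 : 78].

[76 : 89 : 45 : 63], [89 : 113 : 50 : 78]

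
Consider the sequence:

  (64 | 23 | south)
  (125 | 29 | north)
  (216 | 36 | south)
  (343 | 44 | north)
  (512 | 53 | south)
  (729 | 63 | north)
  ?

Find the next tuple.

For the first component, perfect cubes: 4³, 5³, 6³, …: 64, 125, 216, 343, 512, 729 → 1000.
Second component: 23, 29, 36, 44, 53, 63 → 74 (differences are 6, 7, 8, … (increasing by 1 each time)).
Direction: alternates south ↔ north, so south, north, south, north, south, north → south.
Putting it together: (1000 | 74 | south).

(1000 | 74 | south)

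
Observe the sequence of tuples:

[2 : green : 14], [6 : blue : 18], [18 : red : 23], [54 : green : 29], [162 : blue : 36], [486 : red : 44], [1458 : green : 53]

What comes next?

[4374 : blue : 63]

First entry: ×3 each step; 2, 6, 18, 54, 162, 486, 1458 → 4374.
Colour — repeats green → blue → red: green, blue, red, green, blue, red, green → blue.
Third entry: 14, 18, 23, 29, 36, 44, 53 → 63 (differences are 4, 5, 6, … (increasing by 1 each time)).
Putting it together: [4374 : blue : 63].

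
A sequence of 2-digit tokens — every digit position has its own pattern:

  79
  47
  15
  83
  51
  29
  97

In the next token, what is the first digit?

First digit: 7, 4, 1, 8, 5, 2, 9 → 6 (−3 each step, mod 10).

6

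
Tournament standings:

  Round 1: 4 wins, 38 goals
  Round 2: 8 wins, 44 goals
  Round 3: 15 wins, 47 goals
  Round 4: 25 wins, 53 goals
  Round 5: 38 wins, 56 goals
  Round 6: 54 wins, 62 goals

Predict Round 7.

Wins — differences are 4, 7, 10, … (increasing by 3 each time): 4, 8, 15, 25, 38, 54 → 73.
Goals goes 38, 44, 47, 53, 56, 62 → 65 (alternating steps +6, +3, +6, +3, …).
Putting it together: 73 wins, 65 goals.

73 wins, 65 goals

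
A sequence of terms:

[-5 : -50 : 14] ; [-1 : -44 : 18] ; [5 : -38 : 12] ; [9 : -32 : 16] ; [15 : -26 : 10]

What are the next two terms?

[19 : -20 : 14], [25 : -14 : 8]

First part: alternating steps +4, +6, +4, +6, …; -5, -1, 5, 9, 15 → 19 → 25.
For the second part, +6 each step: -50, -44, -38, -32, -26 → -20 → -14.
For the third part, alternating steps +4, −6, +4, −6, …: 14, 18, 12, 16, 10 → 14 → 8.
Putting the parts together: [19 : -20 : 14] and then [25 : -14 : 8].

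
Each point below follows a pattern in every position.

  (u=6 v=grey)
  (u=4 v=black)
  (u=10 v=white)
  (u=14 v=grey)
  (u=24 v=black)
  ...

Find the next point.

(u=38 v=white)

U: each term is the sum of the two before it, so 6, 4, 10, 14, 24 → 38.
V: grey, black, white, grey, black → white (repeats grey → black → white).
So the next point is (u=38 v=white).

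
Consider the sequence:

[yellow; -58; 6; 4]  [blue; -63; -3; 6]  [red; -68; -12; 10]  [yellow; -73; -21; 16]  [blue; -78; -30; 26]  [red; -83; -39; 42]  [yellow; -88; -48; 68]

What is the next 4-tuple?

[blue; -93; -57; 110]

Colour — repeats yellow → blue → red: yellow, blue, red, yellow, blue, red, yellow → blue.
For the second component, −5 each step: -58, -63, -68, -73, -78, -83, -88 → -93.
For the third component, −9 each step: 6, -3, -12, -21, -30, -39, -48 → -57.
Fourth component: 4, 6, 10, 16, 26, 42, 68 → 110 (each term is the sum of the two before it).
Combining the parts gives [blue; -93; -57; 110].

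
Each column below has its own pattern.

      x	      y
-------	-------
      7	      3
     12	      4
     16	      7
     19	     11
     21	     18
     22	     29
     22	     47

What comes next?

21  76

For the column x, differences are 5, 4, 3, … (decreasing by 1 each time): 7, 12, 16, 19, 21, 22, 22 → 21.
Column y — each term is the sum of the two before it: 3, 4, 7, 11, 18, 29, 47 → 76.
Combining the parts gives 21  76.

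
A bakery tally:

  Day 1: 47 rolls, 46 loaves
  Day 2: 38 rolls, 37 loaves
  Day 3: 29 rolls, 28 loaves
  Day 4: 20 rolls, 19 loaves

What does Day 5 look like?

Rolls — −9 each step: 47, 38, 29, 20 → 11.
Loaves: always 1 less than the rolls, so 46, 37, 28, 19 → 10.
Putting it together: 11 rolls, 10 loaves.

11 rolls, 10 loaves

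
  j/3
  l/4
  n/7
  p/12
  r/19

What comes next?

Letter goes j, l, n, p, r → t (letters move forward 2 places in the alphabet).
Second component: differences are 1, 3, 5, … (increasing by 2 each time), so 3, 4, 7, 12, 19 → 28.
Combining the parts gives t/28.

t/28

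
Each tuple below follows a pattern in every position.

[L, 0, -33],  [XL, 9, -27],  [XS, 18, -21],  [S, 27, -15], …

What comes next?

[M, 36, -9]

Size — runs through clothing sizes XS→XL: L, XL, XS, S → M.
For the second value, +9 each step: 0, 9, 18, 27 → 36.
For the third value, +6 each step: -33, -27, -21, -15 → -9.
So the next tuple is [M, 36, -9].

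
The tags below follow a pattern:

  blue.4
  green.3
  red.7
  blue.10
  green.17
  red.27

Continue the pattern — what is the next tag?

Colour: repeats blue → green → red, so blue, green, red, blue, green, red → blue.
For the second component, each term is the sum of the two before it: 4, 3, 7, 10, 17, 27 → 44.
Combining the parts gives blue.44.

blue.44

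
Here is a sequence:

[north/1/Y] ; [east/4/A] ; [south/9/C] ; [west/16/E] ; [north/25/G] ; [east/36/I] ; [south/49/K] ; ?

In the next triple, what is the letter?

Letter — letters move forward 2 places in the alphabet, wrapping Z→A: Y, A, C, E, G, I, K → M.

M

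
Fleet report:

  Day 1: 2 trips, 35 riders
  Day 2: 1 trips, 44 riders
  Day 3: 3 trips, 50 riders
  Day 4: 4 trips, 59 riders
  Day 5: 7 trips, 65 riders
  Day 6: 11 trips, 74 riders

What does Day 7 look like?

Trips — each term is the sum of the two before it: 2, 1, 3, 4, 7, 11 → 18.
Riders: alternating steps +9, +6, +9, +6, …; 35, 44, 50, 59, 65, 74 → 80.
Combining the parts gives 18 trips, 80 riders.

18 trips, 80 riders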